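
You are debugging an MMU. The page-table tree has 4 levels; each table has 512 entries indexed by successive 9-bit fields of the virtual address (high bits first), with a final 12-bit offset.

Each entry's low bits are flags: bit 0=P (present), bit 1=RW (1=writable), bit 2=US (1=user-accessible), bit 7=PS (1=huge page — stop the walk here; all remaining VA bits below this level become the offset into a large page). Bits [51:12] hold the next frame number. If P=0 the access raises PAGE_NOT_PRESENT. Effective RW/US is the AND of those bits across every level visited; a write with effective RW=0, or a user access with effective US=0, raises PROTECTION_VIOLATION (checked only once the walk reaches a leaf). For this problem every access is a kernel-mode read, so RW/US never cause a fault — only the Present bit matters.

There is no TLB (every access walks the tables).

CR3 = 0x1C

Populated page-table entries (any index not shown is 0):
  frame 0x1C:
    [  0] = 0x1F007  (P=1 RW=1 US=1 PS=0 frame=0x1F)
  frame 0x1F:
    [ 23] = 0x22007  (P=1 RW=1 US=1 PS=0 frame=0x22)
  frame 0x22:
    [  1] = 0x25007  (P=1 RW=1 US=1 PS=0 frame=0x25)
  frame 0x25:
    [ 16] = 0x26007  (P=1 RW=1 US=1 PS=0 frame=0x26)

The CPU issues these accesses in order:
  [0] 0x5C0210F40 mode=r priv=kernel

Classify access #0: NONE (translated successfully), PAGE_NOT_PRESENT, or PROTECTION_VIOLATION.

Trace:
#0 VA=0x5C0210F40 (r,kernel):
  [0] read 0x1C idx=0: raw=0x1F007 flags P=1 W=1 U=1 S=0
  [1] read 0x1F idx=23: raw=0x22007 flags P=1 W=1 U=1 S=0
  [2] read 0x22 idx=1: raw=0x25007 flags P=1 W=1 U=1 S=0
  [3] read 0x25 idx=16: raw=0x26007 flags P=1 W=1 U=1 S=0
  ✓ 0x26F40  — 4 lookups

Access #0 fault: NONE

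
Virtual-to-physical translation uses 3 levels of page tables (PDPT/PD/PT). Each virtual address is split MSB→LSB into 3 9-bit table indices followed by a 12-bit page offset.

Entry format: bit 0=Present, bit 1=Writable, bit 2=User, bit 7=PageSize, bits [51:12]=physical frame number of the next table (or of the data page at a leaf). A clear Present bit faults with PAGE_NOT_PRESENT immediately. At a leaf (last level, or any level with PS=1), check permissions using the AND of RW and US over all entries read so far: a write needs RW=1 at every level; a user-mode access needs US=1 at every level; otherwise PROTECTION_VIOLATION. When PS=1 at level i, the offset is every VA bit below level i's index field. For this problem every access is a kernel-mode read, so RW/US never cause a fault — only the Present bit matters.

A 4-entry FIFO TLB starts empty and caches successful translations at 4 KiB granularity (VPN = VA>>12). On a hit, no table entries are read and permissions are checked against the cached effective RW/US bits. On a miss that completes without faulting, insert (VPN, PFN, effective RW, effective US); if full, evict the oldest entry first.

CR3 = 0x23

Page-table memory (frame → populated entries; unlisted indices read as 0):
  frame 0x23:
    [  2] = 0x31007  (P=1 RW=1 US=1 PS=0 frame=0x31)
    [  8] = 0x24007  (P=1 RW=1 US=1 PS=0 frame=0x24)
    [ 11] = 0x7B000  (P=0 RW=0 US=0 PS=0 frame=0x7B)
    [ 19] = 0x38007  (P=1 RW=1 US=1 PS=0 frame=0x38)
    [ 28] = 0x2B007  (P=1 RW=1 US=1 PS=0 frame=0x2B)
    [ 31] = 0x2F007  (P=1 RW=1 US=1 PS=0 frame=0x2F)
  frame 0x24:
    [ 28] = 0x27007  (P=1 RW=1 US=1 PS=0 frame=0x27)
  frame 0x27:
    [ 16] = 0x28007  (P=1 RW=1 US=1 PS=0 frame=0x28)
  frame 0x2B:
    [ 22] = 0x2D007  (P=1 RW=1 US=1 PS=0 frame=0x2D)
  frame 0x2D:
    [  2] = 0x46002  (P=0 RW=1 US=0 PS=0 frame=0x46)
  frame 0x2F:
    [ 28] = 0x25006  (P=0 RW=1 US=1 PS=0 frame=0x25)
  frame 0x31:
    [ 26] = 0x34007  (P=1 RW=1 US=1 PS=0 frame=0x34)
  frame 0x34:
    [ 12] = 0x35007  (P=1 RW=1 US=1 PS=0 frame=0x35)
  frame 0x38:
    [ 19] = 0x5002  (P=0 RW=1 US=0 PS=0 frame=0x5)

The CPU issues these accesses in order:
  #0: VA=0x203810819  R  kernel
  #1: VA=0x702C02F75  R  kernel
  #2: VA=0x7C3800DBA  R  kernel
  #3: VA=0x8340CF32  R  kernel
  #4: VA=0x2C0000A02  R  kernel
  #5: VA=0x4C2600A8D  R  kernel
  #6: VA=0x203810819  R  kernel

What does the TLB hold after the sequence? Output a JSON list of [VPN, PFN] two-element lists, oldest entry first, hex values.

Walk each access:
#0 VA=0x203810819 (r,kernel):
  L0 @0x23[8] → 0x24007  P=1,RW=1,US=1,PS=0
  L1 @0x24[28] → 0x27007  P=1,RW=1,US=1,PS=0
  L2 @0x27[16] → 0x28007  P=1,RW=1,US=1,PS=0
  ✓ 0x28819  — 3 lookups
#1 VA=0x702C02F75 (r,kernel):
  L0 @0x23[28] → 0x2B007  P=1,RW=1,US=1,PS=0
  L1 @0x2B[22] → 0x2D007  P=1,RW=1,US=1,PS=0
  L2 @0x2D[2] → 0x46002  P=0,RW=1,US=0,PS=0
  ✗ PAGE_NOT_PRESENT  [3 reads]
#2 VA=0x7C3800DBA (r,kernel):
  L0 @0x23[31] → 0x2F007  P=1,RW=1,US=1,PS=0
  L1 @0x2F[28] → 0x25006  P=0,RW=1,US=1,PS=0
  ✗ PAGE_NOT_PRESENT  [2 reads]
#3 VA=0x8340CF32 (r,kernel):
  L0 @0x23[2] → 0x31007  P=1,RW=1,US=1,PS=0
  L1 @0x31[26] → 0x34007  P=1,RW=1,US=1,PS=0
  L2 @0x34[12] → 0x35007  P=1,RW=1,US=1,PS=0
  ✓ 0x35F32  — 3 lookups
#4 VA=0x2C0000A02 (r,kernel):
  L0 @0x23[11] → 0x7B000  P=0,RW=0,US=0,PS=0
  ✗ PAGE_NOT_PRESENT  [1 reads]
#5 VA=0x4C2600A8D (r,kernel):
  L0 @0x23[19] → 0x38007  P=1,RW=1,US=1,PS=0
  L1 @0x38[19] → 0x5002  P=0,RW=1,US=0,PS=0
  ✗ PAGE_NOT_PRESENT  [2 reads]
#6 VA=0x203810819 (r,kernel):
  TLB hit vpn=0x203810 → PA=0x28819

TLB: [["0x203810", "0x28"], ["0x8340C", "0x35"]]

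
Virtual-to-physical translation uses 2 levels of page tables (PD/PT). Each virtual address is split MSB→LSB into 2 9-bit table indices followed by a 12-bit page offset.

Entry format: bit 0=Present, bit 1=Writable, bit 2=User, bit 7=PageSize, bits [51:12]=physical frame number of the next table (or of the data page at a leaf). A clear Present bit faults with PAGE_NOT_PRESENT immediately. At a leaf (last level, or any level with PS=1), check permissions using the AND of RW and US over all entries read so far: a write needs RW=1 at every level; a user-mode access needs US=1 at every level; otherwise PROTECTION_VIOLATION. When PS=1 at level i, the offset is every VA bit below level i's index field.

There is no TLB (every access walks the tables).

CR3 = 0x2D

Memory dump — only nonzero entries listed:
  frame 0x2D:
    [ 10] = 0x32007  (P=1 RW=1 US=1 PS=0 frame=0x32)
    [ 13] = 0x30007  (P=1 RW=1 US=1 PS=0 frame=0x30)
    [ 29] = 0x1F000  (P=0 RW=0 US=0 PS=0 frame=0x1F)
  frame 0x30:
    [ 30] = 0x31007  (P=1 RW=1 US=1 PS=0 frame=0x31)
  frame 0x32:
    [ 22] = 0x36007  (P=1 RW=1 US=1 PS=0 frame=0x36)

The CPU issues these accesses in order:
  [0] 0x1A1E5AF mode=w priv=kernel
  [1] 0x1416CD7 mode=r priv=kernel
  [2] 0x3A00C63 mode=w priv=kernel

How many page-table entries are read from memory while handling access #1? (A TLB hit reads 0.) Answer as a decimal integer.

Trace:
#0 VA=0x1A1E5AF (w,kernel):
  L0 @0x2D[13] → 0x30007  P=1,RW=1,US=1,PS=0
  L1 @0x30[30] → 0x31007  P=1,RW=1,US=1,PS=0
  → PA=0x315AF  (2 entries read)
#1 VA=0x1416CD7 (r,kernel):
  L0 @0x2D[10] → 0x32007  P=1,RW=1,US=1,PS=0
  L1 @0x32[22] → 0x36007  P=1,RW=1,US=1,PS=0
  → PA=0x36CD7  (2 entries read)
#2 VA=0x3A00C63 (w,kernel):
  L0 @0x2D[29] → 0x1F000  P=0,RW=0,US=0,PS=0
  ✗ PAGE_NOT_PRESENT  [1 reads]

Entries read for #1: 2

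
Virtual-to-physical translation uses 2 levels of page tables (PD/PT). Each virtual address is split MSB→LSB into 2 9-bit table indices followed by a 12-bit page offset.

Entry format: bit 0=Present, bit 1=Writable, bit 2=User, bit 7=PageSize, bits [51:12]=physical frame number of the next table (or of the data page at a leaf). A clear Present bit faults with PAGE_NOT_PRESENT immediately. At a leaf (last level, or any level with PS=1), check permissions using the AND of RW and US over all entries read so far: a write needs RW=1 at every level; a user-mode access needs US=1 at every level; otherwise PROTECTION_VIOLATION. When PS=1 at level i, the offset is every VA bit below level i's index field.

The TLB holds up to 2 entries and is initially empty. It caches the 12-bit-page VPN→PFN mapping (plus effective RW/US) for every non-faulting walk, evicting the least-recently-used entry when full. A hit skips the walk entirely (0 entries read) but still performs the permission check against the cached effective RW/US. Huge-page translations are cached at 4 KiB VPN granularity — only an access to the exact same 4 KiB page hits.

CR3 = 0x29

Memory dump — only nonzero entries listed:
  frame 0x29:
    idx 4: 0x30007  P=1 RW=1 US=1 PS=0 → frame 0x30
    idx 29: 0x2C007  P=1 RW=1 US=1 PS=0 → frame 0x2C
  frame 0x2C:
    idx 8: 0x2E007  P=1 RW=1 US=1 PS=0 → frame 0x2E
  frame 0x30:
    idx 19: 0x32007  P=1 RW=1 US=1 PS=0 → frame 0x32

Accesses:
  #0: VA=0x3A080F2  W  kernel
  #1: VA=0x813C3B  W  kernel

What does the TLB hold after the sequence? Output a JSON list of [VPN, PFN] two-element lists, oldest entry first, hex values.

Trace:
#0 VA=0x3A080F2 (w,kernel):
  [0] read 0x29 idx=29: raw=0x2C007 flags P=1 W=1 U=1 S=0
  [1] read 0x2C idx=8: raw=0x2E007 flags P=1 W=1 U=1 S=0
  → PA=0x2E0F2  (2 entries read)
#1 VA=0x813C3B (w,kernel):
  [0] read 0x29 idx=4: raw=0x30007 flags P=1 W=1 U=1 S=0
  [1] read 0x30 idx=19: raw=0x32007 flags P=1 W=1 U=1 S=0
  → PA=0x32C3B  (2 entries read)

TLB: [["0x3A08", "0x2E"], ["0x813", "0x32"]]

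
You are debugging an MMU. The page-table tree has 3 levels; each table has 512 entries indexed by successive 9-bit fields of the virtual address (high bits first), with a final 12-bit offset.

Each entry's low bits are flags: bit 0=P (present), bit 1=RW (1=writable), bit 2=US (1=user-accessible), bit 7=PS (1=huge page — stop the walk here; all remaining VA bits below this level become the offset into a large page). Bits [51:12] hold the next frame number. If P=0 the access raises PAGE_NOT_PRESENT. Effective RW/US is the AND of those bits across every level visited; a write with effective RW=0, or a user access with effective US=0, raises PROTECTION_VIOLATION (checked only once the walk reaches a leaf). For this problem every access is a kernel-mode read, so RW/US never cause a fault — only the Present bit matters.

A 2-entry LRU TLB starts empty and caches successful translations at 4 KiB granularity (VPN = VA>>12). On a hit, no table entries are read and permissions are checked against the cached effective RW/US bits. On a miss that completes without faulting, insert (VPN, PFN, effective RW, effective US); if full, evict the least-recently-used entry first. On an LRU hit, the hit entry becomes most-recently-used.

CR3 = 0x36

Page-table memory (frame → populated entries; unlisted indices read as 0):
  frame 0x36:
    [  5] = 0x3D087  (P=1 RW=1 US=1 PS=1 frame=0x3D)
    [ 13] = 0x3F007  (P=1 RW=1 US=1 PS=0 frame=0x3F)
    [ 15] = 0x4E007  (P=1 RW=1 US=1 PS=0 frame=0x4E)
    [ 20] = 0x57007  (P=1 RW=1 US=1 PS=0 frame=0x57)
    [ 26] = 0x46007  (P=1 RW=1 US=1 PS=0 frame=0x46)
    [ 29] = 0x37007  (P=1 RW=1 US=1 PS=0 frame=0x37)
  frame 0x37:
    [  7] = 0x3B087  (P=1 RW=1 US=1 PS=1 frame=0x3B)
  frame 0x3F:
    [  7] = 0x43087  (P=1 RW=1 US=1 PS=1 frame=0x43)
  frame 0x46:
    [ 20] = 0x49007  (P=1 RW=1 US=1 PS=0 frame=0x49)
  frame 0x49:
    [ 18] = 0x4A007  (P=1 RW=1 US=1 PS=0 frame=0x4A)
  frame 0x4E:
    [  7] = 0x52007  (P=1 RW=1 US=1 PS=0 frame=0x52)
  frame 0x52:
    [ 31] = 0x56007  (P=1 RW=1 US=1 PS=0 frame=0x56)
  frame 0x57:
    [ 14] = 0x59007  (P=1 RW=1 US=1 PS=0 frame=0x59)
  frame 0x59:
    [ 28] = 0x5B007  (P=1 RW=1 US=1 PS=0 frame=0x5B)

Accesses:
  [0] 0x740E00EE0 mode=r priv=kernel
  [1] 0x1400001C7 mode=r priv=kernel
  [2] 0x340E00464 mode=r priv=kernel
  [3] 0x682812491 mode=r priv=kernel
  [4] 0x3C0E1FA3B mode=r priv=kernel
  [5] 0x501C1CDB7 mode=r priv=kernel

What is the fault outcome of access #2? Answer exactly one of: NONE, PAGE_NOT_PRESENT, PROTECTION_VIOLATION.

Per-access translation:
#0 VA=0x740E00EE0 (r,kernel):
  L0: frame=0x36 idx=29 entry=0x37007 [P=1 RW=1 US=1 PS=0]
  L1: frame=0x37 idx=7 entry=0x3B087 [P=1 RW=1 US=1 PS=1]
  → PA=0x3BEE0 (huge @L1)  (2 entries read)
#1 VA=0x1400001C7 (r,kernel):
  L0: frame=0x36 idx=5 entry=0x3D087 [P=1 RW=1 US=1 PS=1]
  → PA=0x3D1C7 (huge @L0)  (1 entries read)
#2 VA=0x340E00464 (r,kernel):
  L0: frame=0x36 idx=13 entry=0x3F007 [P=1 RW=1 US=1 PS=0]
  L1: frame=0x3F idx=7 entry=0x43087 [P=1 RW=1 US=1 PS=1]
  → PA=0x43464 (huge @L1)  (2 entries read)
#3 VA=0x682812491 (r,kernel):
  L0: frame=0x36 idx=26 entry=0x46007 [P=1 RW=1 US=1 PS=0]
  L1: frame=0x46 idx=20 entry=0x49007 [P=1 RW=1 US=1 PS=0]
  L2: frame=0x49 idx=18 entry=0x4A007 [P=1 RW=1 US=1 PS=0]
  → PA=0x4A491  (3 entries read)
#4 VA=0x3C0E1FA3B (r,kernel):
  L0: frame=0x36 idx=15 entry=0x4E007 [P=1 RW=1 US=1 PS=0]
  L1: frame=0x4E idx=7 entry=0x52007 [P=1 RW=1 US=1 PS=0]
  L2: frame=0x52 idx=31 entry=0x56007 [P=1 RW=1 US=1 PS=0]
  → PA=0x56A3B  (3 entries read)
#5 VA=0x501C1CDB7 (r,kernel):
  L0: frame=0x36 idx=20 entry=0x57007 [P=1 RW=1 US=1 PS=0]
  L1: frame=0x57 idx=14 entry=0x59007 [P=1 RW=1 US=1 PS=0]
  L2: frame=0x59 idx=28 entry=0x5B007 [P=1 RW=1 US=1 PS=0]
  → PA=0x5BDB7  (3 entries read)

Access #2 fault: NONE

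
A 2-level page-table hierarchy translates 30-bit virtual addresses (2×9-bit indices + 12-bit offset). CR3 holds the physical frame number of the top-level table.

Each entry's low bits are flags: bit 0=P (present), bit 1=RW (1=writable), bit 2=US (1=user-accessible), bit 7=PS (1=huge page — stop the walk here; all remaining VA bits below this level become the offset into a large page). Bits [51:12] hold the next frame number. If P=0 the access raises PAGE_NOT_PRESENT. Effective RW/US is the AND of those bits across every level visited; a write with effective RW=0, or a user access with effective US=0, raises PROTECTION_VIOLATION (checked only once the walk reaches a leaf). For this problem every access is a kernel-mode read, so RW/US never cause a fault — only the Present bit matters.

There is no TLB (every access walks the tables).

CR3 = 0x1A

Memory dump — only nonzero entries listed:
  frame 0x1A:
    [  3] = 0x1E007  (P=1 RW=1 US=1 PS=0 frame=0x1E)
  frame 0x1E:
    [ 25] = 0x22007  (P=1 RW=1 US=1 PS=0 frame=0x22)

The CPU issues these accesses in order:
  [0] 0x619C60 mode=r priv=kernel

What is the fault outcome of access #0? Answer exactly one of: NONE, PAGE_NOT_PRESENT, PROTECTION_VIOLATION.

Trace:
#0 VA=0x619C60 (r,kernel):
  lvl0: tbl 0x1A, slot 3 ⇒ 0x1E007 (P1/RW1/US1/PS0)
  lvl1: tbl 0x1E, slot 25 ⇒ 0x22007 (P1/RW1/US1/PS0)
  → PA=0x22C60  (2 entries read)

Access #0 fault: NONE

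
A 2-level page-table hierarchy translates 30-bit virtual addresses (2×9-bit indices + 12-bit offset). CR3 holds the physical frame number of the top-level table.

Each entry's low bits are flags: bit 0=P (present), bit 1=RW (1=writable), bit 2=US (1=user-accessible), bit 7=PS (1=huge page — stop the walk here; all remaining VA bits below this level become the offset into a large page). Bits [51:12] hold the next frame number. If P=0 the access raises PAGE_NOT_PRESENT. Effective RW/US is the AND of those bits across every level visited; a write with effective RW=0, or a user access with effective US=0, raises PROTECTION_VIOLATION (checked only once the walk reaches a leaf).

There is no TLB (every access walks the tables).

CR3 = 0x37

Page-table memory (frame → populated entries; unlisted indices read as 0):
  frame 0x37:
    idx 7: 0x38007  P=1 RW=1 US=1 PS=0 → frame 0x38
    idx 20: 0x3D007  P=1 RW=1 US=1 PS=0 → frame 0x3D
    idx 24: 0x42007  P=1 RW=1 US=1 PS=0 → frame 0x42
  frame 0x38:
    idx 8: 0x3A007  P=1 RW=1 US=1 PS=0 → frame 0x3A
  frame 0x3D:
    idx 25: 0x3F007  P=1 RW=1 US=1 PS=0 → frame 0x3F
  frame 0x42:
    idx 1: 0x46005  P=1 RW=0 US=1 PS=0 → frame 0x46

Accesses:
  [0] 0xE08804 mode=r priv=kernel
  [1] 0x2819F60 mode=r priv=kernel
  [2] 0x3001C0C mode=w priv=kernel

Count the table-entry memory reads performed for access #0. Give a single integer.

Walk each access:
#0 VA=0xE08804 (r,kernel):
  L0 @0x37[7] → 0x38007  P=1,RW=1,US=1,PS=0
  L1 @0x38[8] → 0x3A007  P=1,RW=1,US=1,PS=0
  ⇒ phys 0x3A804  [2 reads]
#1 VA=0x2819F60 (r,kernel):
  L0 @0x37[20] → 0x3D007  P=1,RW=1,US=1,PS=0
  L1 @0x3D[25] → 0x3F007  P=1,RW=1,US=1,PS=0
  ⇒ phys 0x3FF60  [2 reads]
#2 VA=0x3001C0C (w,kernel):
  L0 @0x37[24] → 0x42007  P=1,RW=1,US=1,PS=0
  L1 @0x42[1] → 0x46005  P=1,RW=0,US=1,PS=0
  ✗ PROTECTION_VIOLATION  [2 reads]

Entries read for #0: 2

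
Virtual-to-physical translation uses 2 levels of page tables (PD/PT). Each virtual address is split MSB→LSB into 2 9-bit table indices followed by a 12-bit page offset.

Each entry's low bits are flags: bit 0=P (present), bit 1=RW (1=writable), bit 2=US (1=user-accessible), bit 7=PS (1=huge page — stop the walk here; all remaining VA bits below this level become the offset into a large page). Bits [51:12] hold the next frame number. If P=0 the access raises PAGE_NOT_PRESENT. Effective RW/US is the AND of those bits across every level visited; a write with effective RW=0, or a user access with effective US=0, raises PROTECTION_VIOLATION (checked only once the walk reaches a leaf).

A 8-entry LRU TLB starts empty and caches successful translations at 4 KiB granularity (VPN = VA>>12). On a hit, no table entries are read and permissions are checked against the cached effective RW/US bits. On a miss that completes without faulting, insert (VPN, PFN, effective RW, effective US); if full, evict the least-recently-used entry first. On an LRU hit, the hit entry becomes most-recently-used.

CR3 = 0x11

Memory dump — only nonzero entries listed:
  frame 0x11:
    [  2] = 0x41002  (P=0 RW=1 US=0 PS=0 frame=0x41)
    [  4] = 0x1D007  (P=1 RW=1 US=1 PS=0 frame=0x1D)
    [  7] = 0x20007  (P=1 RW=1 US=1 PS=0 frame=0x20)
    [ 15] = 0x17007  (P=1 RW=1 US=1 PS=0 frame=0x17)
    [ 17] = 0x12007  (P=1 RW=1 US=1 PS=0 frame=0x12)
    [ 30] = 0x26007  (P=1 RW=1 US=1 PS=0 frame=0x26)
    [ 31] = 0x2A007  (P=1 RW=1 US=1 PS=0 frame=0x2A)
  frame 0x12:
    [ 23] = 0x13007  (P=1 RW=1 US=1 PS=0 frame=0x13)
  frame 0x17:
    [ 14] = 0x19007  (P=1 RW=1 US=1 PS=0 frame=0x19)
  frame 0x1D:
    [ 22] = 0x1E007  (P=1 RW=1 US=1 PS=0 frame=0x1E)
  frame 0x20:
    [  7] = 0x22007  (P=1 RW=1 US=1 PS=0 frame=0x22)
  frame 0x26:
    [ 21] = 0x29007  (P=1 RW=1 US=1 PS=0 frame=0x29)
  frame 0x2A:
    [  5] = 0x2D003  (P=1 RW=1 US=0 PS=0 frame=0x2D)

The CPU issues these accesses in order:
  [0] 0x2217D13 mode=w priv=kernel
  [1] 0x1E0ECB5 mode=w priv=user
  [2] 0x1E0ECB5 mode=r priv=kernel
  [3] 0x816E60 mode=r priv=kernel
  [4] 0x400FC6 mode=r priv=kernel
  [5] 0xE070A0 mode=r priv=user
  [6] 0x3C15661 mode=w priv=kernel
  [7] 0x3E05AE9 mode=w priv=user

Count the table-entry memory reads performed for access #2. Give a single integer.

Walk each access:
#0 VA=0x2217D13 (w,kernel):
  L0 @0x11[17] → 0x12007  P=1,RW=1,US=1,PS=0
  L1 @0x12[23] → 0x13007  P=1,RW=1,US=1,PS=0
  ✓ 0x13D13  — 2 lookups
#1 VA=0x1E0ECB5 (w,user):
  L0 @0x11[15] → 0x17007  P=1,RW=1,US=1,PS=0
  L1 @0x17[14] → 0x19007  P=1,RW=1,US=1,PS=0
  ✓ 0x19CB5  — 2 lookups
#2 VA=0x1E0ECB5 (r,kernel):
  TLB hit vpn=0x1E0E → PA=0x19CB5
#3 VA=0x816E60 (r,kernel):
  L0 @0x11[4] → 0x1D007  P=1,RW=1,US=1,PS=0
  L1 @0x1D[22] → 0x1E007  P=1,RW=1,US=1,PS=0
  ✓ 0x1EE60  — 2 lookups
#4 VA=0x400FC6 (r,kernel):
  L0 @0x11[2] → 0x41002  P=0,RW=1,US=0,PS=0
  → PAGE_NOT_PRESENT  (1 entries read)
#5 VA=0xE070A0 (r,user):
  L0 @0x11[7] → 0x20007  P=1,RW=1,US=1,PS=0
  L1 @0x20[7] → 0x22007  P=1,RW=1,US=1,PS=0
  ✓ 0x220A0  — 2 lookups
#6 VA=0x3C15661 (w,kernel):
  L0 @0x11[30] → 0x26007  P=1,RW=1,US=1,PS=0
  L1 @0x26[21] → 0x29007  P=1,RW=1,US=1,PS=0
  ✓ 0x29661  — 2 lookups
#7 VA=0x3E05AE9 (w,user):
  L0 @0x11[31] → 0x2A007  P=1,RW=1,US=1,PS=0
  L1 @0x2A[5] → 0x2D003  P=1,RW=1,US=0,PS=0
  → PROTECTION_VIOLATION  (2 entries read)

Entries read for #2: 0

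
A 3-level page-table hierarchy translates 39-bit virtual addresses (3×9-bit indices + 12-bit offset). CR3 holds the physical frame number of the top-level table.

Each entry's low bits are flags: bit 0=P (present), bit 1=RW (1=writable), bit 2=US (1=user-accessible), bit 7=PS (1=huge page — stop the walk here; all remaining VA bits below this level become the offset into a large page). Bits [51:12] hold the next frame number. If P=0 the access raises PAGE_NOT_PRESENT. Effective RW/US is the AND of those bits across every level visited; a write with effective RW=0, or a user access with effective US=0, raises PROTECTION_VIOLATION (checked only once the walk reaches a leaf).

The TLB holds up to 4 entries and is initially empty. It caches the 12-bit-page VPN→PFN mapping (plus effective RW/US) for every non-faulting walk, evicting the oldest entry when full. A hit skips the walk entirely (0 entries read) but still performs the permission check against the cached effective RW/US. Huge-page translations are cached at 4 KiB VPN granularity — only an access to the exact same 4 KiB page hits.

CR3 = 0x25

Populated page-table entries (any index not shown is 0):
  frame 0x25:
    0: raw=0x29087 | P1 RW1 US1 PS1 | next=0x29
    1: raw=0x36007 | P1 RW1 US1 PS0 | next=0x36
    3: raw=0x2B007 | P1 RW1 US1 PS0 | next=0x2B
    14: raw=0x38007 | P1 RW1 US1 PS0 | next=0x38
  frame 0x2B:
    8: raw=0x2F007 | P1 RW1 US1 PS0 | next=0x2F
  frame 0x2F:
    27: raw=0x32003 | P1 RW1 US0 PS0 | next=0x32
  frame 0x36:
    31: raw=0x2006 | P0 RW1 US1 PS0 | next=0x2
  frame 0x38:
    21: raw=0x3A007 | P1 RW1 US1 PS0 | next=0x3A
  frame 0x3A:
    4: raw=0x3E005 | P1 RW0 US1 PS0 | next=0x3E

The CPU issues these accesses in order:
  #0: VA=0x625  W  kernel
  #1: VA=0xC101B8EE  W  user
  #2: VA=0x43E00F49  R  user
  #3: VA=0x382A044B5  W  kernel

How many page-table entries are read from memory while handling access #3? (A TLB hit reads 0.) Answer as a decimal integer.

Trace:
#0 VA=0x625 (w,kernel):
  L0: frame=0x25 idx=0 entry=0x29087 [P=1 RW=1 US=1 PS=1]
  ✓ 0x29625 (huge @L0)  — 1 lookups
#1 VA=0xC101B8EE (w,user):
  L0: frame=0x25 idx=3 entry=0x2B007 [P=1 RW=1 US=1 PS=0]
  L1: frame=0x2B idx=8 entry=0x2F007 [P=1 RW=1 US=1 PS=0]
  L2: frame=0x2F idx=27 entry=0x32003 [P=1 RW=1 US=0 PS=0]
  ✗ PROTECTION_VIOLATION  [3 reads]
#2 VA=0x43E00F49 (r,user):
  L0: frame=0x25 idx=1 entry=0x36007 [P=1 RW=1 US=1 PS=0]
  L1: frame=0x36 idx=31 entry=0x2006 [P=0 RW=1 US=1 PS=0]
  ✗ PAGE_NOT_PRESENT  [2 reads]
#3 VA=0x382A044B5 (w,kernel):
  L0: frame=0x25 idx=14 entry=0x38007 [P=1 RW=1 US=1 PS=0]
  L1: frame=0x38 idx=21 entry=0x3A007 [P=1 RW=1 US=1 PS=0]
  L2: frame=0x3A idx=4 entry=0x3E005 [P=1 RW=0 US=1 PS=0]
  ✗ PROTECTION_VIOLATION  [3 reads]

Entries read for #3: 3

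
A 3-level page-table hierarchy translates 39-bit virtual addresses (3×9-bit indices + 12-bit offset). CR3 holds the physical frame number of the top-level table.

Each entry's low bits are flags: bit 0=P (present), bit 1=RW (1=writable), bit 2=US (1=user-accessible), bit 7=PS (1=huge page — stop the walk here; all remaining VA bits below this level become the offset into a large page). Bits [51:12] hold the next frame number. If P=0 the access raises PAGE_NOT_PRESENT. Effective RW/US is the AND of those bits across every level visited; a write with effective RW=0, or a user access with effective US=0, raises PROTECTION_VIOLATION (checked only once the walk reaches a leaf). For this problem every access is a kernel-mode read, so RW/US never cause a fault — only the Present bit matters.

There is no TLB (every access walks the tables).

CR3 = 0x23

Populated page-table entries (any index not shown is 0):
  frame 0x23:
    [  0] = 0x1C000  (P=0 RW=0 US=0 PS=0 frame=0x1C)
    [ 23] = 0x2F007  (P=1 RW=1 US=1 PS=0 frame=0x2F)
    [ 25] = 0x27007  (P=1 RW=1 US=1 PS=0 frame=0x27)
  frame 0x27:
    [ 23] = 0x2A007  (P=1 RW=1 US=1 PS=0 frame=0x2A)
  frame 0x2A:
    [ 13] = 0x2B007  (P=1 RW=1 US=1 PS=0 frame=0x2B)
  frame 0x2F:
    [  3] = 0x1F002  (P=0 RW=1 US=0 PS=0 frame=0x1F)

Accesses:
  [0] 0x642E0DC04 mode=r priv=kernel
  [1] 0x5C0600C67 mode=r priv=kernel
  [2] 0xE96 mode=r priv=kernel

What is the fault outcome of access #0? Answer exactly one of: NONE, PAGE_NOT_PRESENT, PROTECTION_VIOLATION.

Trace:
#0 VA=0x642E0DC04 (r,kernel):
  L0: frame=0x23 idx=25 entry=0x27007 [P=1 RW=1 US=1 PS=0]
  L1: frame=0x27 idx=23 entry=0x2A007 [P=1 RW=1 US=1 PS=0]
  L2: frame=0x2A idx=13 entry=0x2B007 [P=1 RW=1 US=1 PS=0]
  ✓ 0x2BC04  — 3 lookups
#1 VA=0x5C0600C67 (r,kernel):
  L0: frame=0x23 idx=23 entry=0x2F007 [P=1 RW=1 US=1 PS=0]
  L1: frame=0x2F idx=3 entry=0x1F002 [P=0 RW=1 US=0 PS=0]
  ⇒ fault: PAGE_NOT_PRESENT  — 2 lookups
#2 VA=0xE96 (r,kernel):
  L0: frame=0x23 idx=0 entry=0x1C000 [P=0 RW=0 US=0 PS=0]
  ⇒ fault: PAGE_NOT_PRESENT  — 1 lookups

Access #0 fault: NONE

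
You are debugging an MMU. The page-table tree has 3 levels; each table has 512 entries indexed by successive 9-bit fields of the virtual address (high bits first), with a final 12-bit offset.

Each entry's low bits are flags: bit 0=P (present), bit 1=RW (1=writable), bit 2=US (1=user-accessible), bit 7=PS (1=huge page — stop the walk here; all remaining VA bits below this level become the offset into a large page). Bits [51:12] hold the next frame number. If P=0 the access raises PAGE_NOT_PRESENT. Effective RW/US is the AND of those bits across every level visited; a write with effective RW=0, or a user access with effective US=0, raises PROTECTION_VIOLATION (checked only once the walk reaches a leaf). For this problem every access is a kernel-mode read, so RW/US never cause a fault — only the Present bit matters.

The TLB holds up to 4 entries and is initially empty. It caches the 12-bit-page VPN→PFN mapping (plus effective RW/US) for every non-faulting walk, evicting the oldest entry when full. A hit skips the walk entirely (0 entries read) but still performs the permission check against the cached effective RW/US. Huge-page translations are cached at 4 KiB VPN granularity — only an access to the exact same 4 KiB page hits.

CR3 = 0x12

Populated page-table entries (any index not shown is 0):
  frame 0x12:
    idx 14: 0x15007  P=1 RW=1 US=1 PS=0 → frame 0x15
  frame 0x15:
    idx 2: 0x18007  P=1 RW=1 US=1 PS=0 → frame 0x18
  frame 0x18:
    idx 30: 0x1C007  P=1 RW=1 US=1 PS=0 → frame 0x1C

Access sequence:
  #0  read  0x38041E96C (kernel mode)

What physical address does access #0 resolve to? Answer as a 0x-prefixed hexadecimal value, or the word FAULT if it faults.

Walk each access:
#0 VA=0x38041E96C (r,kernel):
  lvl0: tbl 0x12, slot 14 ⇒ 0x15007 (P1/RW1/US1/PS0)
  lvl1: tbl 0x15, slot 2 ⇒ 0x18007 (P1/RW1/US1/PS0)
  lvl2: tbl 0x18, slot 30 ⇒ 0x1C007 (P1/RW1/US1/PS0)
  ⇒ phys 0x1C96C  [3 reads]

Access #0 PA: 0x1C96C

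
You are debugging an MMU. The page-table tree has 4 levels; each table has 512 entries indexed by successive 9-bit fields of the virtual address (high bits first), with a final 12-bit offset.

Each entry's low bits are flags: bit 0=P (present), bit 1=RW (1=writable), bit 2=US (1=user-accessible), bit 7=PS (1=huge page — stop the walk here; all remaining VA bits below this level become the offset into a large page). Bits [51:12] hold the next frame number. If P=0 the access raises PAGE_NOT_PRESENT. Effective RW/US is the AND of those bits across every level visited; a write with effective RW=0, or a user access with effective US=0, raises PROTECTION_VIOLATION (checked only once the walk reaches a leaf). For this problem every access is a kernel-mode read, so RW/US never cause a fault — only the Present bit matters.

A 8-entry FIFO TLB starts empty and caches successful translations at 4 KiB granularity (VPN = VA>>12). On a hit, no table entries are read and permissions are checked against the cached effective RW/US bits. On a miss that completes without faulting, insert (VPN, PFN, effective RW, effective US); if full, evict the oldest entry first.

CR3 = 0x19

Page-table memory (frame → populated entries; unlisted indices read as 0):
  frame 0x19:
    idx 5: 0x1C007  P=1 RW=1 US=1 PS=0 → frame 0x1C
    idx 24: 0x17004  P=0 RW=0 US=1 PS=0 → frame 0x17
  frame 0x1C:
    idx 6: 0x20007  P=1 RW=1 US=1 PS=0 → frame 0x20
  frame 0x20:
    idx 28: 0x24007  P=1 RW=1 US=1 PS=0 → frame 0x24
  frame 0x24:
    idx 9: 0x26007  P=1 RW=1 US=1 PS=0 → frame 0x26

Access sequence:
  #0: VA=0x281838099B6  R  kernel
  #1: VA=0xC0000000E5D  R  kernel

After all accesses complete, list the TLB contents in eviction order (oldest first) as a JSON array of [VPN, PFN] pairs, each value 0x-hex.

Per-access translation:
#0 VA=0x281838099B6 (r,kernel):
  [0] read 0x19 idx=5: raw=0x1C007 flags P=1 W=1 U=1 S=0
  [1] read 0x1C idx=6: raw=0x20007 flags P=1 W=1 U=1 S=0
  [2] read 0x20 idx=28: raw=0x24007 flags P=1 W=1 U=1 S=0
  [3] read 0x24 idx=9: raw=0x26007 flags P=1 W=1 U=1 S=0
  → PA=0x269B6  (4 entries read)
#1 VA=0xC0000000E5D (r,kernel):
  [0] read 0x19 idx=24: raw=0x17004 flags P=0 W=0 U=1 S=0
  → PAGE_NOT_PRESENT  (1 entries read)

TLB: [["0x28183809", "0x26"]]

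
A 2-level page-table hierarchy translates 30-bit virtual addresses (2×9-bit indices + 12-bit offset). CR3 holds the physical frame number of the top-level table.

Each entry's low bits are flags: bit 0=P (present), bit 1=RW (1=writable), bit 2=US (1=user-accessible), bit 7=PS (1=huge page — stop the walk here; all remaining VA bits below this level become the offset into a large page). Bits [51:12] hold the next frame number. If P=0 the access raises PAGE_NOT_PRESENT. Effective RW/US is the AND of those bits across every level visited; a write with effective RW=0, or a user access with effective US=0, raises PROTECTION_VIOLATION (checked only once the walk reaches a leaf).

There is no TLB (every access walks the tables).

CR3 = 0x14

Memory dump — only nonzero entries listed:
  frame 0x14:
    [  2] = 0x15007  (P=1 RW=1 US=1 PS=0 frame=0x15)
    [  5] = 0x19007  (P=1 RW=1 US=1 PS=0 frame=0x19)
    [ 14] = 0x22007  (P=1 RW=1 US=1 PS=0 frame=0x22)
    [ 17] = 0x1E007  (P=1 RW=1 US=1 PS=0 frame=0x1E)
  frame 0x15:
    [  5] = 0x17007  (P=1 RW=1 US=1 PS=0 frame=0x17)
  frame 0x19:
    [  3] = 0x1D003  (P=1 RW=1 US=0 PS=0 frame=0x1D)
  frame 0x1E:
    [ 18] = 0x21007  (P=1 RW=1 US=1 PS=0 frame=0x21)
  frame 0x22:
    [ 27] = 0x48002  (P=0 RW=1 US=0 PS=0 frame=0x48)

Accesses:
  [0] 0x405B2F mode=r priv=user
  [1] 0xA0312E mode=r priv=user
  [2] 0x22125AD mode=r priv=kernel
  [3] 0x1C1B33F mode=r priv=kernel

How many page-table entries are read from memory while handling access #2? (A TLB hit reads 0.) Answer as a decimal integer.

Trace:
#0 VA=0x405B2F (r,user):
  lvl0: tbl 0x14, slot 2 ⇒ 0x15007 (P1/RW1/US1/PS0)
  lvl1: tbl 0x15, slot 5 ⇒ 0x17007 (P1/RW1/US1/PS0)
  → PA=0x17B2F  (2 entries read)
#1 VA=0xA0312E (r,user):
  lvl0: tbl 0x14, slot 5 ⇒ 0x19007 (P1/RW1/US1/PS0)
  lvl1: tbl 0x19, slot 3 ⇒ 0x1D003 (P1/RW1/US0/PS0)
  ⇒ fault: PROTECTION_VIOLATION  — 2 lookups
#2 VA=0x22125AD (r,kernel):
  lvl0: tbl 0x14, slot 17 ⇒ 0x1E007 (P1/RW1/US1/PS0)
  lvl1: tbl 0x1E, slot 18 ⇒ 0x21007 (P1/RW1/US1/PS0)
  → PA=0x215AD  (2 entries read)
#3 VA=0x1C1B33F (r,kernel):
  lvl0: tbl 0x14, slot 14 ⇒ 0x22007 (P1/RW1/US1/PS0)
  lvl1: tbl 0x22, slot 27 ⇒ 0x48002 (P0/RW1/US0/PS0)
  ⇒ fault: PAGE_NOT_PRESENT  — 2 lookups

Entries read for #2: 2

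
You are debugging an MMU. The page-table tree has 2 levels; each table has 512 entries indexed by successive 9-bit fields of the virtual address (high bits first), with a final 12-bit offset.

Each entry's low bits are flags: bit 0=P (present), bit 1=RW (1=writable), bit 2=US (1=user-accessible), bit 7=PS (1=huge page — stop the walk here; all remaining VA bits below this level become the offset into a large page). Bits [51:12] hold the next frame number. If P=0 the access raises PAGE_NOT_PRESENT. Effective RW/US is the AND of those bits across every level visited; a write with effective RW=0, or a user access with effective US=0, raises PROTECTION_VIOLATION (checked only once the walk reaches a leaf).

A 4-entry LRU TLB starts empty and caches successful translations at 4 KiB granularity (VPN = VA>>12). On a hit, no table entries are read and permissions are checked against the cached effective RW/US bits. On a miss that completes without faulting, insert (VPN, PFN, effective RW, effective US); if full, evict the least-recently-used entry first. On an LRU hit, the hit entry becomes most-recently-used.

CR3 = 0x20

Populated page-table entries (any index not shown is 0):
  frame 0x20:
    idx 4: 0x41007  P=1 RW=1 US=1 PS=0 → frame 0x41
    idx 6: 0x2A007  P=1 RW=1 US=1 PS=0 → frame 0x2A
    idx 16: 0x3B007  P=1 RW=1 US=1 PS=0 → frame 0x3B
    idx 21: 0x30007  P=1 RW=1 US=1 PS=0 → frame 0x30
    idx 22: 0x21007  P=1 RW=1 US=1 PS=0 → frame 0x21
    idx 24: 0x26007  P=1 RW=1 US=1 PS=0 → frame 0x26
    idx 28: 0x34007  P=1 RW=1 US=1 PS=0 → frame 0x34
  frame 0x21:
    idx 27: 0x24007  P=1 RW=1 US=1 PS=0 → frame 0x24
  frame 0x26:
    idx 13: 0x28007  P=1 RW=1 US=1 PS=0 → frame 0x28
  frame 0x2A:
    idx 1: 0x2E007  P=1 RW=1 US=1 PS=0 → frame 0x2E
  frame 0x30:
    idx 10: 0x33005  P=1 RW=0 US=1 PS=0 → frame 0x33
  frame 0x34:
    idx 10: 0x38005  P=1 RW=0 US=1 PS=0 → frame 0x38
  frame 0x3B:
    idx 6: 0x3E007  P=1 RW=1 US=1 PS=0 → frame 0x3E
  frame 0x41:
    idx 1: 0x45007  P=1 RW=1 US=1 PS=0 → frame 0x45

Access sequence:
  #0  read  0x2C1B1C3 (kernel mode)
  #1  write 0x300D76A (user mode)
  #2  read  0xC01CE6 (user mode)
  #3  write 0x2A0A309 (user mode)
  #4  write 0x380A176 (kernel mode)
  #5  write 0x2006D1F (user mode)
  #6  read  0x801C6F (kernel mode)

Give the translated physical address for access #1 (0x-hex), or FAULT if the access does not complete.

Per-access translation:
#0 VA=0x2C1B1C3 (r,kernel):
  L0 @0x20[22] → 0x21007  P=1,RW=1,US=1,PS=0
  L1 @0x21[27] → 0x24007  P=1,RW=1,US=1,PS=0
  → PA=0x241C3  (2 entries read)
#1 VA=0x300D76A (w,user):
  L0 @0x20[24] → 0x26007  P=1,RW=1,US=1,PS=0
  L1 @0x26[13] → 0x28007  P=1,RW=1,US=1,PS=0
  → PA=0x2876A  (2 entries read)
#2 VA=0xC01CE6 (r,user):
  L0 @0x20[6] → 0x2A007  P=1,RW=1,US=1,PS=0
  L1 @0x2A[1] → 0x2E007  P=1,RW=1,US=1,PS=0
  → PA=0x2ECE6  (2 entries read)
#3 VA=0x2A0A309 (w,user):
  L0 @0x20[21] → 0x30007  P=1,RW=1,US=1,PS=0
  L1 @0x30[10] → 0x33005  P=1,RW=0,US=1,PS=0
  → PROTECTION_VIOLATION  (2 entries read)
#4 VA=0x380A176 (w,kernel):
  L0 @0x20[28] → 0x34007  P=1,RW=1,US=1,PS=0
  L1 @0x34[10] → 0x38005  P=1,RW=0,US=1,PS=0
  → PROTECTION_VIOLATION  (2 entries read)
#5 VA=0x2006D1F (w,user):
  L0 @0x20[16] → 0x3B007  P=1,RW=1,US=1,PS=0
  L1 @0x3B[6] → 0x3E007  P=1,RW=1,US=1,PS=0
  → PA=0x3ED1F  (2 entries read)
#6 VA=0x801C6F (r,kernel):
  L0 @0x20[4] → 0x41007  P=1,RW=1,US=1,PS=0
  L1 @0x41[1] → 0x45007  P=1,RW=1,US=1,PS=0
  → PA=0x45C6F  (2 entries read)

Access #1 PA: 0x2876A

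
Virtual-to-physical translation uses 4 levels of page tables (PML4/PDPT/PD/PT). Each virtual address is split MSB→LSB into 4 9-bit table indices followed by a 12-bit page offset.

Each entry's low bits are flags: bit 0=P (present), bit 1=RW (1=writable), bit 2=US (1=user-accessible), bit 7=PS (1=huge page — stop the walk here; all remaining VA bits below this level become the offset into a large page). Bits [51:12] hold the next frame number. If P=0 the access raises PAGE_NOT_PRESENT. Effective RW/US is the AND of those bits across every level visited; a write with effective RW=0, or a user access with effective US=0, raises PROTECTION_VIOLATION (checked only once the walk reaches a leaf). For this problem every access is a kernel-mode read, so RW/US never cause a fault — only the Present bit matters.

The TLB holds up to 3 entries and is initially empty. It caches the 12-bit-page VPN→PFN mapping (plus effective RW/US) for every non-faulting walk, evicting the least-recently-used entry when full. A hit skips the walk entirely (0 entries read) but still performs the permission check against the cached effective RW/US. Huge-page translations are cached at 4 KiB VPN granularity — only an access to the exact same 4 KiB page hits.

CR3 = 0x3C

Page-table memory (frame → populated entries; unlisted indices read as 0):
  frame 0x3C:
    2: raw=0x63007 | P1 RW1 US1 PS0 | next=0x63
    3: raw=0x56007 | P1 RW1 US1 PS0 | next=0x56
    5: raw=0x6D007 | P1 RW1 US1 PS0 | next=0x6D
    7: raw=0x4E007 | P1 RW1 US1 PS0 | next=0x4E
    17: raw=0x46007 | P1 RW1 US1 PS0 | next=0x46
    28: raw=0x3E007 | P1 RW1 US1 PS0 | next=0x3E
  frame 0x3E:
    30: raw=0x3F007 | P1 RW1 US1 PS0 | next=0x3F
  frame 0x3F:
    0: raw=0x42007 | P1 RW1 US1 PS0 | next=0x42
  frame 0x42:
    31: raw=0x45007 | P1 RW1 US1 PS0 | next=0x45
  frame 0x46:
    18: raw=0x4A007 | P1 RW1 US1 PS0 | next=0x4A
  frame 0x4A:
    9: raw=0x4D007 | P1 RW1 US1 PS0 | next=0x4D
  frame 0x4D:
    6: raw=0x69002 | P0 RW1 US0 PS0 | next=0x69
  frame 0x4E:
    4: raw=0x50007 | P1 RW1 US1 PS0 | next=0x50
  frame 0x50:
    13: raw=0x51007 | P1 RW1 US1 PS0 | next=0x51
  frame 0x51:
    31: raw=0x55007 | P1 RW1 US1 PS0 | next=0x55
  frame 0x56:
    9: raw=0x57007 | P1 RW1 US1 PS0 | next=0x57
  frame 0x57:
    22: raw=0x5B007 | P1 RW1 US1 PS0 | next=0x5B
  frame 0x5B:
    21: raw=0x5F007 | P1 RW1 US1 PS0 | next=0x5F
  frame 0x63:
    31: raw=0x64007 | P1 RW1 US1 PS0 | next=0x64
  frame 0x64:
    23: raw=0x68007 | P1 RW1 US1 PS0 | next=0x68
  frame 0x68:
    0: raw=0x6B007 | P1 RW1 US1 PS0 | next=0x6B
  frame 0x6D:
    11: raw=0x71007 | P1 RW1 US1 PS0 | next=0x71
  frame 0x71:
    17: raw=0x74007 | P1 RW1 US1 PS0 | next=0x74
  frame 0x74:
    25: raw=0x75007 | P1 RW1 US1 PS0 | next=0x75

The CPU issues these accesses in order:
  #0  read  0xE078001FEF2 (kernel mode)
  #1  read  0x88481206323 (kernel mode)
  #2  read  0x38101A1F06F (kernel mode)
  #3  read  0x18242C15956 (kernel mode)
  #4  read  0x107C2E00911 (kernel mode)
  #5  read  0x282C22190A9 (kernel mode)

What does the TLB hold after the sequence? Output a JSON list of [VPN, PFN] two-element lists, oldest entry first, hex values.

Walk each access:
#0 VA=0xE078001FEF2 (r,kernel):
  L0: frame=0x3C idx=28 entry=0x3E007 [P=1 RW=1 US=1 PS=0]
  L1: frame=0x3E idx=30 entry=0x3F007 [P=1 RW=1 US=1 PS=0]
  L2: frame=0x3F idx=0 entry=0x42007 [P=1 RW=1 US=1 PS=0]
  L3: frame=0x42 idx=31 entry=0x45007 [P=1 RW=1 US=1 PS=0]
  ✓ 0x45EF2  — 4 lookups
#1 VA=0x88481206323 (r,kernel):
  L0: frame=0x3C idx=17 entry=0x46007 [P=1 RW=1 US=1 PS=0]
  L1: frame=0x46 idx=18 entry=0x4A007 [P=1 RW=1 US=1 PS=0]
  L2: frame=0x4A idx=9 entry=0x4D007 [P=1 RW=1 US=1 PS=0]
  L3: frame=0x4D idx=6 entry=0x69002 [P=0 RW=1 US=0 PS=0]
  → PAGE_NOT_PRESENT  (4 entries read)
#2 VA=0x38101A1F06F (r,kernel):
  L0: frame=0x3C idx=7 entry=0x4E007 [P=1 RW=1 US=1 PS=0]
  L1: frame=0x4E idx=4 entry=0x50007 [P=1 RW=1 US=1 PS=0]
  L2: frame=0x50 idx=13 entry=0x51007 [P=1 RW=1 US=1 PS=0]
  L3: frame=0x51 idx=31 entry=0x55007 [P=1 RW=1 US=1 PS=0]
  ✓ 0x5506F  — 4 lookups
#3 VA=0x18242C15956 (r,kernel):
  L0: frame=0x3C idx=3 entry=0x56007 [P=1 RW=1 US=1 PS=0]
  L1: frame=0x56 idx=9 entry=0x57007 [P=1 RW=1 US=1 PS=0]
  L2: frame=0x57 idx=22 entry=0x5B007 [P=1 RW=1 US=1 PS=0]
  L3: frame=0x5B idx=21 entry=0x5F007 [P=1 RW=1 US=1 PS=0]
  ✓ 0x5F956  — 4 lookups
#4 VA=0x107C2E00911 (r,kernel):
  L0: frame=0x3C idx=2 entry=0x63007 [P=1 RW=1 US=1 PS=0]
  L1: frame=0x63 idx=31 entry=0x64007 [P=1 RW=1 US=1 PS=0]
  L2: frame=0x64 idx=23 entry=0x68007 [P=1 RW=1 US=1 PS=0]
  L3: frame=0x68 idx=0 entry=0x6B007 [P=1 RW=1 US=1 PS=0]
  ✓ 0x6B911  — 4 lookups
#5 VA=0x282C22190A9 (r,kernel):
  L0: frame=0x3C idx=5 entry=0x6D007 [P=1 RW=1 US=1 PS=0]
  L1: frame=0x6D idx=11 entry=0x71007 [P=1 RW=1 US=1 PS=0]
  L2: frame=0x71 idx=17 entry=0x74007 [P=1 RW=1 US=1 PS=0]
  L3: frame=0x74 idx=25 entry=0x75007 [P=1 RW=1 US=1 PS=0]
  ✓ 0x750A9  — 4 lookups

TLB: [["0x18242C15", "0x5F"], ["0x107C2E00", "0x6B"], ["0x282C2219", "0x75"]]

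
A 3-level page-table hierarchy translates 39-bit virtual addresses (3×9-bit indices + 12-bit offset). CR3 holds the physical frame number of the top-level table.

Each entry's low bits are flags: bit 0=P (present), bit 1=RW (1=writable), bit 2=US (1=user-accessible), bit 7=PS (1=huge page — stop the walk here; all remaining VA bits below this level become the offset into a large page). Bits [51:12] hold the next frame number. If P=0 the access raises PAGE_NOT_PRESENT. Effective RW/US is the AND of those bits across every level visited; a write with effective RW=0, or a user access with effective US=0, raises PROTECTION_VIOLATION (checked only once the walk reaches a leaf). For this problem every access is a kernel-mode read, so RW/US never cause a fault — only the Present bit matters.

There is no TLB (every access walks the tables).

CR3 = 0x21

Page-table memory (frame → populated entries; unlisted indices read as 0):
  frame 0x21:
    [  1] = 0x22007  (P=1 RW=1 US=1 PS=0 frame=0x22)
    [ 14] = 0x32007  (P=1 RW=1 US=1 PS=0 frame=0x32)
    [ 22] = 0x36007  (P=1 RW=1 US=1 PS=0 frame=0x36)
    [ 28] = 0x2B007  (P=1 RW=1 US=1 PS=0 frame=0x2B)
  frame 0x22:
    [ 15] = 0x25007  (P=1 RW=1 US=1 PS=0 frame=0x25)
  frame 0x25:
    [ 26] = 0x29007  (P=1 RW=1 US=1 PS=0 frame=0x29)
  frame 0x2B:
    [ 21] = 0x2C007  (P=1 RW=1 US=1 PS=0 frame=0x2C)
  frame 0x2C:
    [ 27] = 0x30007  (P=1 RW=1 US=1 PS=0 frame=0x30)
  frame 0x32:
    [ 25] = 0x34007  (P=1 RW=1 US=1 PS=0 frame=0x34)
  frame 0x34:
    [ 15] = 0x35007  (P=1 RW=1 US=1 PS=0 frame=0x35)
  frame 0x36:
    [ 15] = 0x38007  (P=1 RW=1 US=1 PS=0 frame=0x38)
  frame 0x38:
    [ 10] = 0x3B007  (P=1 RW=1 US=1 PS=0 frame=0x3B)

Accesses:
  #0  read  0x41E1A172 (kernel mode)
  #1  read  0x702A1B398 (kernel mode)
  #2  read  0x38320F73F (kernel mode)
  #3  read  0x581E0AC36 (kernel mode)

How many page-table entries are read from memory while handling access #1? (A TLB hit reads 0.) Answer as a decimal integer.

Per-access translation:
#0 VA=0x41E1A172 (r,kernel):
  L0 @0x21[1] → 0x22007  P=1,RW=1,US=1,PS=0
  L1 @0x22[15] → 0x25007  P=1,RW=1,US=1,PS=0
  L2 @0x25[26] → 0x29007  P=1,RW=1,US=1,PS=0
  ✓ 0x29172  — 3 lookups
#1 VA=0x702A1B398 (r,kernel):
  L0 @0x21[28] → 0x2B007  P=1,RW=1,US=1,PS=0
  L1 @0x2B[21] → 0x2C007  P=1,RW=1,US=1,PS=0
  L2 @0x2C[27] → 0x30007  P=1,RW=1,US=1,PS=0
  ✓ 0x30398  — 3 lookups
#2 VA=0x38320F73F (r,kernel):
  L0 @0x21[14] → 0x32007  P=1,RW=1,US=1,PS=0
  L1 @0x32[25] → 0x34007  P=1,RW=1,US=1,PS=0
  L2 @0x34[15] → 0x35007  P=1,RW=1,US=1,PS=0
  ✓ 0x3573F  — 3 lookups
#3 VA=0x581E0AC36 (r,kernel):
  L0 @0x21[22] → 0x36007  P=1,RW=1,US=1,PS=0
  L1 @0x36[15] → 0x38007  P=1,RW=1,US=1,PS=0
  L2 @0x38[10] → 0x3B007  P=1,RW=1,US=1,PS=0
  ✓ 0x3BC36  — 3 lookups

Entries read for #1: 3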